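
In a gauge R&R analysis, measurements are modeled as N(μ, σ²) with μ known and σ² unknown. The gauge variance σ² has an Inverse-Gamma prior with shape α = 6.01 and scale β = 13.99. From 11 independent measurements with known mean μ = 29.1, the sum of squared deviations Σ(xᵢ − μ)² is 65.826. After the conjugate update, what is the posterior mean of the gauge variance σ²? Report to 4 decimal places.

With known mean μ and an Inverse-Gamma(α, β) prior on σ², the Normal likelihood is conjugate: posterior is Inv-Gamma(α + n/2, β + Σ(xᵢ−μ)²/2).
Posterior: Inv-Gamma(6.01 + 11/2, 13.99 + 65.826/2) = Inv-Gamma(11.51, 46.9030).
E[σ²|data] = β/(α−1) = 46.9030/10.51 = 4.4627.

4.4627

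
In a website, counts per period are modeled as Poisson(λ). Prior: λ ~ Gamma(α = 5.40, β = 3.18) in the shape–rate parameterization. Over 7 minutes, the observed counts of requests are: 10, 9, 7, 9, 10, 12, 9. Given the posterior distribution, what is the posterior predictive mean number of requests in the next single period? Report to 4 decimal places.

With a Gamma(shape α, rate β) prior, the Poisson likelihood is conjugate: the posterior is Gamma(α + ΣXᵢ, β + n).
Sum of counts S = 66 over n = 7 minutes.
Posterior: Gamma(α+S, β+n) = Gamma(5.40+66, 3.18+7) = Gamma(71.40, 10.18).
The predictive distribution for one future period is NegBinom with mean α/β = 7.0138.

7.0138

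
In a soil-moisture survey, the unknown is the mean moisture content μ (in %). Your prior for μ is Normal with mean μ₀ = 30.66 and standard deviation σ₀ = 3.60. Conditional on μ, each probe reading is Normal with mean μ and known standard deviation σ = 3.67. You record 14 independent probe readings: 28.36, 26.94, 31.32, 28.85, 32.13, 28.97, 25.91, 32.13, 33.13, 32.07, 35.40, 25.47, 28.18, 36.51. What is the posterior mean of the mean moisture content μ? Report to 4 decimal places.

For Normal data with known variance σ², a Normal(μ₀, σ₀²) prior on μ is conjugate. Posterior precision = 1/σ₀² + n/σ²; posterior mean is the precision-weighted average of μ₀ and x̄.
Σxᵢ = 28.36 + 26.94 + 31.32 + 28.85 + 32.13 + 28.97 + 25.91 + 32.13 + 33.13 + 32.07 + 35.40 + 25.47 + 28.18 + 36.51 = 425.37, so n·x̄ = 425.37.
σ₀² = 3.60² = 12.96, σ² = 3.67² = 13.4689; σ² + n·σ₀² = 13.4689 + 14·12.96 = 194.9089.
Posterior mean = (μ₀/σ₀² + n·x̄/σ²)/(1/σ₀² + n/σ²) = (σ²·μ₀ + σ₀²·n·x̄)/(σ² + n·σ₀²) = (13.4689·30.66 + 12.96·425.37)/194.9089 = 5925.751674/194.9089 = 30.4027.

30.4027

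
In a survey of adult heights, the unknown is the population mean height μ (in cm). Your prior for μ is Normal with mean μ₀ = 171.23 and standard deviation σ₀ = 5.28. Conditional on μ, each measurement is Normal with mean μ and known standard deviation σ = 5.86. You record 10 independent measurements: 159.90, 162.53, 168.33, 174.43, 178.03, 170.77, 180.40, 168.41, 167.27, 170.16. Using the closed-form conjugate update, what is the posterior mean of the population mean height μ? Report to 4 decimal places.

For Normal data with known variance σ², a Normal(μ₀, σ₀²) prior on μ is conjugate. Posterior precision = 1/σ₀² + n/σ²; posterior mean is the precision-weighted average of μ₀ and x̄.
Σxᵢ = 159.90 + 162.53 + 168.33 + 174.43 + 178.03 + 170.77 + 180.40 + 168.41 + 167.27 + 170.16 = 1700.23, so n·x̄ = 1700.23.
σ₀² = 5.28² = 27.8784, σ² = 5.86² = 34.3396; σ² + n·σ₀² = 34.3396 + 10·27.8784 = 313.1236.
Posterior mean = (μ₀/σ₀² + n·x̄/σ²)/(1/σ₀² + n/σ²) = (σ²·μ₀ + σ₀²·n·x̄)/(σ² + n·σ₀²) = (34.3396·171.23 + 27.8784·1700.23)/313.1236 = 53279.66174/313.1236 = 170.1554.

170.1554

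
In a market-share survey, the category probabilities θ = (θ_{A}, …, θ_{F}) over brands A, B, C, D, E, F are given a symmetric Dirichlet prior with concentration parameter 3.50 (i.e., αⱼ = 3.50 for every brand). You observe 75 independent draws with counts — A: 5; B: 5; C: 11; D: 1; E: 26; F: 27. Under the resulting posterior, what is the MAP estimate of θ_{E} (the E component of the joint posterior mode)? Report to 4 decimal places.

The Dirichlet prior is conjugate to the Multinomial likelihood: each posterior αⱼ = prior αⱼ + observed count nⱼ.
Posterior concentration: (8.50, 8.50, 14.50, 4.50, 29.50, 30.50), total = 96.00.
Joint mode component: (α_{E}−1)/(Σα−K) = 28.50/90.00 = 0.3167.

0.3167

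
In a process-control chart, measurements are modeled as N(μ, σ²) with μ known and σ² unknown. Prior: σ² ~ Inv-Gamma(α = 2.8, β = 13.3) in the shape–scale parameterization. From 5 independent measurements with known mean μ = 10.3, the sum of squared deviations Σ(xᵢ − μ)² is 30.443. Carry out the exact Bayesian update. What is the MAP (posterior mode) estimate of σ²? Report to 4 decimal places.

4.5272

With known mean μ and an Inverse-Gamma(α, β) prior on σ², the Normal likelihood is conjugate: posterior is Inv-Gamma(α + n/2, β + Σ(xᵢ−μ)²/2).
Posterior: Inv-Gamma(2.8 + 5/2, 13.3 + 30.443/2) = Inv-Gamma(5.30, 28.5215).
Mode = β/(α+1) = 28.5215/6.30 = 4.5272.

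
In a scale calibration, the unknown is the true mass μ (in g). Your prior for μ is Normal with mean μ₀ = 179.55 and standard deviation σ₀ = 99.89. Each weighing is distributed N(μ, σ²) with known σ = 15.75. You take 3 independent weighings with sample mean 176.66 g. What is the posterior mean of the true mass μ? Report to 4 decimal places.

For Normal data with known variance σ², a Normal(μ₀, σ₀²) prior on μ is conjugate. Posterior precision = 1/σ₀² + n/σ²; posterior mean is the precision-weighted average of μ₀ and x̄.
n·x̄ = 3·176.66 = 529.98.
σ₀² = 99.89² = 9978.0121, σ² = 15.75² = 248.0625; σ² + n·σ₀² = 248.0625 + 3·9978.0121 = 30182.0988.
Posterior mean = (μ₀/σ₀² + n·x̄/σ²)/(1/σ₀² + n/σ²) = (σ²·μ₀ + σ₀²·n·x̄)/(σ² + n·σ₀²) = (248.0625·179.55 + 9978.0121·529.98)/30182.0988 = 5332686.474633/30182.0988 = 176.6838.

176.6838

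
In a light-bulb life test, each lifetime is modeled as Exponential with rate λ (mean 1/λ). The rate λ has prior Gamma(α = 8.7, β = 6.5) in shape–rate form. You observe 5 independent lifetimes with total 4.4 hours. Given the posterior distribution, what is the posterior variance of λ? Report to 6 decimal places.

0.115310

With a Gamma(shape α, rate β) prior on the exponential rate λ, the posterior after n observations with total T = Σxᵢ is Gamma(α+n, β+T).
Posterior: Gamma(8.7+5, 6.5+4.4) = Gamma(13.7, 10.9).
Var = α/β² = 0.115310.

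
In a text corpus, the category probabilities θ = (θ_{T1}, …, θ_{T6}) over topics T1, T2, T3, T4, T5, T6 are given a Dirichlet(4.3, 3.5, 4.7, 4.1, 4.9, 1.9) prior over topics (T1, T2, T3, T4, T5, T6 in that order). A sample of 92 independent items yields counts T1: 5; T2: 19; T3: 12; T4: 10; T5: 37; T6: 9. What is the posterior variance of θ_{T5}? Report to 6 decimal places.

0.001987

The Dirichlet prior is conjugate to the Multinomial likelihood: each posterior αⱼ = prior αⱼ + observed count nⱼ.
Posterior concentration: (9.3, 22.5, 16.7, 14.1, 41.9, 10.9), total = 115.4.
Var[θ_j] = α_j(Σα−α_j)/((Σα)²(Σα+1)) = 41.9·73.5/(115.4²·116.4) = 0.001987.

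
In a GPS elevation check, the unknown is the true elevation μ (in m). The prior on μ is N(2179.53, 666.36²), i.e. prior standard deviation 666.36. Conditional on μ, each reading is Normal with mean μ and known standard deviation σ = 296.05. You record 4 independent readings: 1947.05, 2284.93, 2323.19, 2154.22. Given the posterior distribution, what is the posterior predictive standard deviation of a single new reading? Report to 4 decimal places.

For Normal data with known variance σ², a Normal(μ₀, σ₀²) prior on μ is conjugate. Posterior precision = 1/σ₀² + n/σ²; posterior mean is the precision-weighted average of μ₀ and x̄.
σ₀² = 666.36² = 444035.6496, σ² = 296.05² = 87645.6025; σ² + n·σ₀² = 87645.6025 + 4·444035.6496 = 1863788.2009.
Posterior precision = 1/σ₀² + n/σ² = 1/444035.6496 + 4/87645.6025 = (σ² + n·σ₀²)/(σ₀²σ²) = 1863788.2009/(444035.6496·87645.6025); posterior variance σₙ² = σ₀²σ²/(σ² + n·σ₀²) = 444035.6496·87645.6025/1863788.2009 = 20881.005697.
Predictive variance for one new observation = σₙ² + σ² = 444035.6496·87645.6025/1863788.2009 + 87645.6025 = σ²·(σ₀² + 1863788.2009)/1863788.2009 = 87645.6025·2307823.8505/1863788.2009 = 108526.608197; SD = √(87645.6025·2307823.8505/1863788.2009) = 329.4338.

329.4338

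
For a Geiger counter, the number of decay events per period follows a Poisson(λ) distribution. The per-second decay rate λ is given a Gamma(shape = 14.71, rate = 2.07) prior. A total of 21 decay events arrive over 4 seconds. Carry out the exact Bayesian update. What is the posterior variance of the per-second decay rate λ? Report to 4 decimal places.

With a Gamma(shape α, rate β) prior, the Poisson likelihood is conjugate: the posterior is Gamma(α + ΣXᵢ, β + n).
Posterior: Gamma(α+S, β+n) = Gamma(14.71+21, 2.07+4) = Gamma(35.71, 6.07).
Var = α/β² = 35.71/6.07² = 0.9692.

0.9692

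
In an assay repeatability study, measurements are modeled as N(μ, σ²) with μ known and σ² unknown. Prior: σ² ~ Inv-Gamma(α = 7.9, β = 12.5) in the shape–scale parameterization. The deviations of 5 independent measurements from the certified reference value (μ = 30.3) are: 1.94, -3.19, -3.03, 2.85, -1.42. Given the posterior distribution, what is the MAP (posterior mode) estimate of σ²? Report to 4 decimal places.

2.5552

With known mean μ and an Inverse-Gamma(α, β) prior on σ², the Normal likelihood is conjugate: posterior is Inv-Gamma(α + n/2, β + Σ(xᵢ−μ)²/2).
Σ(xᵢ−μ)² = (1.94)² + (-3.19)² + (-3.03)² + (2.85)² + (-1.42)² = 33.2595.
Posterior: Inv-Gamma(7.9 + 5/2, 12.5 + 33.2595/2) = Inv-Gamma(10.40, 29.12975).
Mode = β/(α+1) = 29.12975/11.40 = 2.5552.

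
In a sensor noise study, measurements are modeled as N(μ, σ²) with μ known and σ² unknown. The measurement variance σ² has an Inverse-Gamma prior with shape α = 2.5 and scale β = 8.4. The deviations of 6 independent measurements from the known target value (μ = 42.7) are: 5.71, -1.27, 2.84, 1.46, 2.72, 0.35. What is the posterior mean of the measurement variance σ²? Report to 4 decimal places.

7.6372

With known mean μ and an Inverse-Gamma(α, β) prior on σ², the Normal likelihood is conjugate: posterior is Inv-Gamma(α + n/2, β + Σ(xᵢ−μ)²/2).
Σ(xᵢ−μ)² = (5.71)² + (-1.27)² + (2.84)² + (1.46)² + (2.72)² + (0.35)² = 51.9351.
Posterior: Inv-Gamma(2.5 + 6/2, 8.4 + 51.9351/2) = Inv-Gamma(5.50, 34.36755).
E[σ²|data] = β/(α−1) = 34.36755/4.50 = 7.6372.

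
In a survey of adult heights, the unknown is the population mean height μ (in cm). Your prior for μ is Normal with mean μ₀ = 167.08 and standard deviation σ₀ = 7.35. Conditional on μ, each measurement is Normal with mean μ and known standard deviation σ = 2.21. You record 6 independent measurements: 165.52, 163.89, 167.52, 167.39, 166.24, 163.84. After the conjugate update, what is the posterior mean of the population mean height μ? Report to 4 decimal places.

165.7533

For Normal data with known variance σ², a Normal(μ₀, σ₀²) prior on μ is conjugate. Posterior precision = 1/σ₀² + n/σ²; posterior mean is the precision-weighted average of μ₀ and x̄.
Σxᵢ = 165.52 + 163.89 + 167.52 + 167.39 + 166.24 + 163.84 = 994.4, so n·x̄ = 994.4.
σ₀² = 7.35² = 54.0225, σ² = 2.21² = 4.8841; σ² + n·σ₀² = 4.8841 + 6·54.0225 = 329.0191.
Posterior mean = (μ₀/σ₀² + n·x̄/σ²)/(1/σ₀² + n/σ²) = (σ²·μ₀ + σ₀²·n·x̄)/(σ² + n·σ₀²) = (4.8841·167.08 + 54.0225·994.4)/329.0191 = 54536.009428/329.0191 = 165.7533.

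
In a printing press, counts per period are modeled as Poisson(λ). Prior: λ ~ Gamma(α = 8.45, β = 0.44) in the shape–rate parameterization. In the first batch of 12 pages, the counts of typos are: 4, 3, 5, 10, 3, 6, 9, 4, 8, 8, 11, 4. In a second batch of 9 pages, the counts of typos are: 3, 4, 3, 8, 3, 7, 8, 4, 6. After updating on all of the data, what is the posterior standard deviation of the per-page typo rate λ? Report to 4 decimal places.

With a Gamma(shape α, rate β) prior, the Poisson likelihood is conjugate: the posterior is Gamma(α + ΣXᵢ, β + n).
Batch 1: sum of counts S = 75 over n = 12 pages.
After batch 1: Gamma(α+S, β+n) = Gamma(8.45+75, 0.44+12) = Gamma(83.45, 12.44).
Batch 2: sum of counts S = 46 over n = 9 pages.
After batch 2: Gamma(α+S, β+n) = Gamma(83.45+46, 12.44+9) = Gamma(129.45, 21.44).
SD = √α/β = √129.45/21.44 = 0.5307.

0.5307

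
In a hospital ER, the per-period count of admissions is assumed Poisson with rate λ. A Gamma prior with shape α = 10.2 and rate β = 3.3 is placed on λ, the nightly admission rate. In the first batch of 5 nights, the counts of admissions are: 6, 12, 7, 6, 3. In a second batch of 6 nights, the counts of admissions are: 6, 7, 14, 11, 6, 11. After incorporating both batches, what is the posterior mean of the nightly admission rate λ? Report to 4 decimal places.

6.9371

With a Gamma(shape α, rate β) prior, the Poisson likelihood is conjugate: the posterior is Gamma(α + ΣXᵢ, β + n).
Batch 1: sum of counts S = 34 over n = 5 nights.
After batch 1: Gamma(α+S, β+n) = Gamma(10.2+34, 3.3+5) = Gamma(44.2, 8.3).
Batch 2: sum of counts S = 55 over n = 6 nights.
After batch 2: Gamma(α+S, β+n) = Gamma(44.2+55, 8.3+6) = Gamma(99.2, 14.3).
Posterior mean = α/β = 99.2/14.3 = 6.9371.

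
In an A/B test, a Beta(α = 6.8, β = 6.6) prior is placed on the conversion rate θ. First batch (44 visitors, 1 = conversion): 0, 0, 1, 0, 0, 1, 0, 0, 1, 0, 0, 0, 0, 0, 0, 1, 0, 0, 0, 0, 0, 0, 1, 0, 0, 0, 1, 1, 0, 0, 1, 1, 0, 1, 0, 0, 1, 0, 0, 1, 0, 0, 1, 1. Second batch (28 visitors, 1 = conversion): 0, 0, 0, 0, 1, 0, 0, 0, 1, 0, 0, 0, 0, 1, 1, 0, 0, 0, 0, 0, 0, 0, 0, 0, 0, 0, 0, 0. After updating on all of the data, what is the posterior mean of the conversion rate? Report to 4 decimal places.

The Beta prior is conjugate to a Binomial/Bernoulli likelihood; the update adds successes to α and failures to β.
After batch 1: Beta(6.8+14, 6.6+30) = Beta(20.8, 36.6).
After batch 2: Beta(20.8+4, 36.6+24) = Beta(24.8, 60.6).
Posterior mean = α/(α+β) = 24.8/85.4 = 0.2904.

0.2904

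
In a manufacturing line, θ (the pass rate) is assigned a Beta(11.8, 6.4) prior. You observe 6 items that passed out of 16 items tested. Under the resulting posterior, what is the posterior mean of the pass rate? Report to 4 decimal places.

0.5205

The Beta prior is conjugate to a Binomial/Bernoulli likelihood; the update adds successes to α and failures to β.
Posterior: Beta(α+k, β+n−k) = Beta(11.8+6, 6.4+10) = Beta(17.8, 16.4).
Posterior mean = α/(α+β) = 17.8/34.2 = 0.5205.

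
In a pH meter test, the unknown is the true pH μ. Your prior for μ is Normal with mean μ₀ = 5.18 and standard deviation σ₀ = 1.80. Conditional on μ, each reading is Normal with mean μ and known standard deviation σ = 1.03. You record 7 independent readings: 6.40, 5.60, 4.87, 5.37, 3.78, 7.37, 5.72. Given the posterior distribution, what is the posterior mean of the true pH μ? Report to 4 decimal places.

5.5689

For Normal data with known variance σ², a Normal(μ₀, σ₀²) prior on μ is conjugate. Posterior precision = 1/σ₀² + n/σ²; posterior mean is the precision-weighted average of μ₀ and x̄.
Σxᵢ = 6.40 + 5.60 + 4.87 + 5.37 + 3.78 + 7.37 + 5.72 = 39.11, so n·x̄ = 39.11.
σ₀² = 1.80² = 3.24, σ² = 1.03² = 1.0609; σ² + n·σ₀² = 1.0609 + 7·3.24 = 23.7409.
Posterior mean = (μ₀/σ₀² + n·x̄/σ²)/(1/σ₀² + n/σ²) = (σ²·μ₀ + σ₀²·n·x̄)/(σ² + n·σ₀²) = (1.0609·5.18 + 3.24·39.11)/23.7409 = 132.211862/23.7409 = 5.5689.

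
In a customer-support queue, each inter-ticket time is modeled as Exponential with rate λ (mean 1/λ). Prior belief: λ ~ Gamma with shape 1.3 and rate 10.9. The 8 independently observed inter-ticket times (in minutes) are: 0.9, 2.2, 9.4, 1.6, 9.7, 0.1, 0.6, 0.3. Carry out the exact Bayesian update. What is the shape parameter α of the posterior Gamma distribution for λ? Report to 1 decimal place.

9.3

With a Gamma(shape α, rate β) prior on the exponential rate λ, the posterior after n observations with total T = Σxᵢ is Gamma(α+n, β+T).
Sum of observations T = 24.8 minutes; n = 8.
Posterior: Gamma(1.3+8, 10.9+24.8) = Gamma(9.3, 35.7).
Posterior α = 9.3.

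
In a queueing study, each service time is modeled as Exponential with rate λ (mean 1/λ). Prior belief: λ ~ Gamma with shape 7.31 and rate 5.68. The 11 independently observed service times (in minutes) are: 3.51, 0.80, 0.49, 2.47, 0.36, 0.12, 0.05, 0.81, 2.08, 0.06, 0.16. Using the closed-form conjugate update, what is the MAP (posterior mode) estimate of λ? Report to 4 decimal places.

With a Gamma(shape α, rate β) prior on the exponential rate λ, the posterior after n observations with total T = Σxᵢ is Gamma(α+n, β+T).
Sum of observations T = 10.91 minutes; n = 11.
Posterior: Gamma(7.31+11, 5.68+10.91) = Gamma(18.31, 16.59).
Mode = (α−1)/β = 1.0434.

1.0434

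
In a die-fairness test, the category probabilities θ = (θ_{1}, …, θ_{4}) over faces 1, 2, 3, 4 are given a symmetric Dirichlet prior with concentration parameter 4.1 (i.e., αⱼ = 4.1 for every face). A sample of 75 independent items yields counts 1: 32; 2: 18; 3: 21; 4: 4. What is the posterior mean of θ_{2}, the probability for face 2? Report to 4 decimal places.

0.2418

The Dirichlet prior is conjugate to the Multinomial likelihood: each posterior αⱼ = prior αⱼ + observed count nⱼ.
Posterior concentration: (36.1, 22.1, 25.1, 8.1), total = 91.4.
E[θ_{2}|data] = α_{2}/Σα = 22.1/91.4 = 0.2418.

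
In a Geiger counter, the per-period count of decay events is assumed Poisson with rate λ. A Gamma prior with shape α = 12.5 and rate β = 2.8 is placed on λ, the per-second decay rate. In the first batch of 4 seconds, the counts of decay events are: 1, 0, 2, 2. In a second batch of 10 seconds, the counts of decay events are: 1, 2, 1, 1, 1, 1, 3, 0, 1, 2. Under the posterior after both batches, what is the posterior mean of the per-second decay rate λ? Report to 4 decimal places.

With a Gamma(shape α, rate β) prior, the Poisson likelihood is conjugate: the posterior is Gamma(α + ΣXᵢ, β + n).
Batch 1: sum of counts S = 5 over n = 4 seconds.
After batch 1: Gamma(α+S, β+n) = Gamma(12.5+5, 2.8+4) = Gamma(17.5, 6.8).
Batch 2: sum of counts S = 13 over n = 10 seconds.
After batch 2: Gamma(α+S, β+n) = Gamma(17.5+13, 6.8+10) = Gamma(30.5, 16.8).
Posterior mean = α/β = 30.5/16.8 = 1.8155.

1.8155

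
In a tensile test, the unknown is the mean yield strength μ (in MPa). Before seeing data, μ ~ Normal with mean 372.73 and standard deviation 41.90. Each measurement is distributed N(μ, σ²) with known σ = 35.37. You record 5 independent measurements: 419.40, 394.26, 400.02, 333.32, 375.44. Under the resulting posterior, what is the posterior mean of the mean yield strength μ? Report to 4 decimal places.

383.0213

For Normal data with known variance σ², a Normal(μ₀, σ₀²) prior on μ is conjugate. Posterior precision = 1/σ₀² + n/σ²; posterior mean is the precision-weighted average of μ₀ and x̄.
Σxᵢ = 419.40 + 394.26 + 400.02 + 333.32 + 375.44 = 1922.44, so n·x̄ = 1922.44.
σ₀² = 41.90² = 1755.61, σ² = 35.37² = 1251.0369; σ² + n·σ₀² = 1251.0369 + 5·1755.61 = 10029.0869.
Posterior mean = (μ₀/σ₀² + n·x̄/σ²)/(1/σ₀² + n/σ²) = (σ²·μ₀ + σ₀²·n·x̄)/(σ² + n·σ₀²) = (1251.0369·372.73 + 1755.61·1922.44)/10029.0869 = 3841353.872137/10029.0869 = 383.0213.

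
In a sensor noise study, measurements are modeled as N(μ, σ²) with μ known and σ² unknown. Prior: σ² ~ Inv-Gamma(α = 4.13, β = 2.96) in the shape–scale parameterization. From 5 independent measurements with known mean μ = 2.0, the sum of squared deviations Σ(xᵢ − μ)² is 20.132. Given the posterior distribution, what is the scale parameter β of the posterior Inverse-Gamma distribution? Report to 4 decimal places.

With known mean μ and an Inverse-Gamma(α, β) prior on σ², the Normal likelihood is conjugate: posterior is Inv-Gamma(α + n/2, β + Σ(xᵢ−μ)²/2).
Posterior: Inv-Gamma(4.13 + 5/2, 2.96 + 20.132/2) = Inv-Gamma(6.63, 13.0260).
Posterior β = 13.0260.

13.0260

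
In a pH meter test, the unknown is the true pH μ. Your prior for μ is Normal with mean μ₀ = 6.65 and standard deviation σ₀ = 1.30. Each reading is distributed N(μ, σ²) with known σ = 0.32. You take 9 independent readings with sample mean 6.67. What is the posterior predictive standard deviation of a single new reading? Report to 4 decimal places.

For Normal data with known variance σ², a Normal(μ₀, σ₀²) prior on μ is conjugate. Posterior precision = 1/σ₀² + n/σ²; posterior mean is the precision-weighted average of μ₀ and x̄.
σ₀² = 1.30² = 1.69, σ² = 0.32² = 0.1024; σ² + n·σ₀² = 0.1024 + 9·1.69 = 15.3124.
Posterior precision = 1/σ₀² + n/σ² = 1/1.69 + 9/0.1024 = (σ² + n·σ₀²)/(σ₀²σ²) = 15.3124/(1.69·0.1024); posterior variance σₙ² = σ₀²σ²/(σ² + n·σ₀²) = 1.69·0.1024/15.3124 = 0.011302.
Predictive variance for one new observation = σₙ² + σ² = 1.69·0.1024/15.3124 + 0.1024 = σ²·(σ₀² + 15.3124)/15.3124 = 0.1024·17.0024/15.3124 = 0.113702; SD = √(0.1024·17.0024/15.3124) = 0.3372.

0.3372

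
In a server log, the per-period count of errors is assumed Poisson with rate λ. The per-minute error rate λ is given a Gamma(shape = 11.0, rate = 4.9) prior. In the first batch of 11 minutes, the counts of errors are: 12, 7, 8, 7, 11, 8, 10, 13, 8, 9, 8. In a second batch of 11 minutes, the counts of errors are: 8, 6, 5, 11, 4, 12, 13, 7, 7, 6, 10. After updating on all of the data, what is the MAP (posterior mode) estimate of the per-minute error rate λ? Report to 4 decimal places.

With a Gamma(shape α, rate β) prior, the Poisson likelihood is conjugate: the posterior is Gamma(α + ΣXᵢ, β + n).
Batch 1: sum of counts S = 101 over n = 11 minutes.
After batch 1: Gamma(α+S, β+n) = Gamma(11.0+101, 4.9+11) = Gamma(112.0, 15.9).
Batch 2: sum of counts S = 89 over n = 11 minutes.
After batch 2: Gamma(α+S, β+n) = Gamma(112.0+89, 15.9+11) = Gamma(201.0, 26.9).
Mode of Gamma(α,β) for α≥1 is (α−1)/β = 200.0/26.9 = 7.4349.

7.4349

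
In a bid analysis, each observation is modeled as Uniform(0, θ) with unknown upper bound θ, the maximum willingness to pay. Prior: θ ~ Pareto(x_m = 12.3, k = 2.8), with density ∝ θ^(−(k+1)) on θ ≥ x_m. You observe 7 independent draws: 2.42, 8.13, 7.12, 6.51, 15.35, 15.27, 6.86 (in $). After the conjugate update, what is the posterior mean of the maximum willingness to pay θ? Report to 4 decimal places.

A Pareto(scale x_m, shape k) prior on the upper bound θ of Uniform(0, θ) is conjugate: posterior is Pareto(max(x_m, max xᵢ), k + n).
Sample maximum = 15.35; prior scale x_m = 12.3 → posterior scale = max = 15.35.
Posterior shape = 2.8 + 7 = 9.8.
E[θ|data] = k·x_m/(k−1) = 9.8·15.35/8.8 = 17.0943.

17.0943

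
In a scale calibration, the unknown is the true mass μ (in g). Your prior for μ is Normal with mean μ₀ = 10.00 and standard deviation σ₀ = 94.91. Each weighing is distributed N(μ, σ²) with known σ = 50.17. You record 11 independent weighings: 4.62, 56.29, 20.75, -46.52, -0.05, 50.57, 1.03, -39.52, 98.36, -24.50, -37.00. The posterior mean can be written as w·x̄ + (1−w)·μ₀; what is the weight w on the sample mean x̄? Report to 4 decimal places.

0.9752

For Normal data with known variance σ², a Normal(μ₀, σ₀²) prior on μ is conjugate. Posterior precision = 1/σ₀² + n/σ²; posterior mean is the precision-weighted average of μ₀ and x̄.
σ₀² = 94.91² = 9007.9081, σ² = 50.17² = 2517.0289. Prior precision 1/σ₀² = 1/9007.9081; data precision n/σ² = 11/2517.0289.
w = (n/σ²)/(1/σ₀² + n/σ²) = n·σ₀²/(σ² + n·σ₀²) = 11·9007.9081/(2517.0289 + 11·9007.9081) = 99086.9891/101604.018 = 0.9752.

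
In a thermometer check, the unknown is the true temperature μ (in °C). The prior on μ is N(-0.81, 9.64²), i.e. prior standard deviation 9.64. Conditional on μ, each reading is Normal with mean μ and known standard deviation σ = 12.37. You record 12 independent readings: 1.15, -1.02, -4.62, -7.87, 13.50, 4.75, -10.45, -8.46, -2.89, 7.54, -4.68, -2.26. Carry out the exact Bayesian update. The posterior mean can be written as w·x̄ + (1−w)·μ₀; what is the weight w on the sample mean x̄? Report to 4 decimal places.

0.8793

For Normal data with known variance σ², a Normal(μ₀, σ₀²) prior on μ is conjugate. Posterior precision = 1/σ₀² + n/σ²; posterior mean is the precision-weighted average of μ₀ and x̄.
σ₀² = 9.64² = 92.9296, σ² = 12.37² = 153.0169. Prior precision 1/σ₀² = 1/92.9296; data precision n/σ² = 12/153.0169.
w = (n/σ²)/(1/σ₀² + n/σ²) = n·σ₀²/(σ² + n·σ₀²) = 12·92.9296/(153.0169 + 12·92.9296) = 1115.1552/1268.1721 = 0.8793.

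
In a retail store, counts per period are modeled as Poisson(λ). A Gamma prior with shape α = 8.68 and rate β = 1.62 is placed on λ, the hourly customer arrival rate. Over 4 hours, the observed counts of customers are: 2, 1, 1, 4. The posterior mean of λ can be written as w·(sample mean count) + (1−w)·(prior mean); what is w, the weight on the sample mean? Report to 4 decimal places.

With a Gamma(shape α, rate β) prior, the Poisson likelihood is conjugate: the posterior is Gamma(α + ΣXᵢ, β + n).
Posterior mean = (α₀+S)/(β₀+n) = [n/(β₀+n)]·(S/n) + [β₀/(β₀+n)]·(α₀/β₀), so only n and β₀ enter the weight.
Weight on data w = n/(β₀+n) = 4/(1.62+4) = 4/5.62 = 0.7117.

0.7117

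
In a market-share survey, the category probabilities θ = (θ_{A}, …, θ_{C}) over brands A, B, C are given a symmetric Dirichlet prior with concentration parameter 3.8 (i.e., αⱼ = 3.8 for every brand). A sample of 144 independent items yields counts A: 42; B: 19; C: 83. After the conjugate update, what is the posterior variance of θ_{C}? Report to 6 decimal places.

The Dirichlet prior is conjugate to the Multinomial likelihood: each posterior αⱼ = prior αⱼ + observed count nⱼ.
Posterior concentration: (45.8, 22.8, 86.8), total = 155.4.
Var[θ_j] = α_j(Σα−α_j)/((Σα)²(Σα+1)) = 86.8·68.6/(155.4²·156.4) = 0.001577.

0.001577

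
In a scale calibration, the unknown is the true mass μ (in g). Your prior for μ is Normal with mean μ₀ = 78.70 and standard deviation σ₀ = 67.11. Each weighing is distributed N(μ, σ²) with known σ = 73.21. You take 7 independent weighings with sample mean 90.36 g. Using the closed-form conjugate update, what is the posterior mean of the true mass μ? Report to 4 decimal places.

88.6657

For Normal data with known variance σ², a Normal(μ₀, σ₀²) prior on μ is conjugate. Posterior precision = 1/σ₀² + n/σ²; posterior mean is the precision-weighted average of μ₀ and x̄.
n·x̄ = 7·90.36 = 632.52.
σ₀² = 67.11² = 4503.7521, σ² = 73.21² = 5359.7041; σ² + n·σ₀² = 5359.7041 + 7·4503.7521 = 36885.9688.
Posterior mean = (μ₀/σ₀² + n·x̄/σ²)/(1/σ₀² + n/σ²) = (σ²·μ₀ + σ₀²·n·x̄)/(σ² + n·σ₀²) = (5359.7041·78.70 + 4503.7521·632.52)/36885.9688 = 3270521.990962/36885.9688 = 88.6657.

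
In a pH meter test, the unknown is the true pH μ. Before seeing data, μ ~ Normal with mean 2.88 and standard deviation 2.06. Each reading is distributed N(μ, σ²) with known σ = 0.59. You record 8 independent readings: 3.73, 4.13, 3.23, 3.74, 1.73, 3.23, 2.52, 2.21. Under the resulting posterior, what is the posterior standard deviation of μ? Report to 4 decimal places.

0.2075

For Normal data with known variance σ², a Normal(μ₀, σ₀²) prior on μ is conjugate. Posterior precision = 1/σ₀² + n/σ²; posterior mean is the precision-weighted average of μ₀ and x̄.
σ₀² = 2.06² = 4.2436, σ² = 0.59² = 0.3481; σ² + n·σ₀² = 0.3481 + 8·4.2436 = 34.2969.
Posterior precision = 1/σ₀² + n/σ² = 1/4.2436 + 8/0.3481 = (σ² + n·σ₀²)/(σ₀²σ²) = 34.2969/(4.2436·0.3481); posterior variance σₙ² = σ₀²σ²/(σ² + n·σ₀²) = 4.2436·0.3481/34.2969 = 0.043071.
Posterior SD = √σₙ² = √(4.2436·0.3481/34.2969) = 0.2075.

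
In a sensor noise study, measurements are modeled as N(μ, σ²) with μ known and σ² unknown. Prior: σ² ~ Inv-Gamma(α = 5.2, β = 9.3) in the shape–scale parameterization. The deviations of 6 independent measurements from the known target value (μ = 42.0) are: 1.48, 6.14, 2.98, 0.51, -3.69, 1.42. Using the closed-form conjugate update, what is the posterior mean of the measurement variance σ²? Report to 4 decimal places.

5.7822

With known mean μ and an Inverse-Gamma(α, β) prior on σ², the Normal likelihood is conjugate: posterior is Inv-Gamma(α + n/2, β + Σ(xᵢ−μ)²/2).
Σ(xᵢ−μ)² = (1.48)² + (6.14)² + (2.98)² + (0.51)² + (-3.69)² + (1.42)² = 64.6630.
Posterior: Inv-Gamma(5.2 + 6/2, 9.3 + 64.6630/2) = Inv-Gamma(8.20, 41.63150).
E[σ²|data] = β/(α−1) = 41.63150/7.20 = 5.7822.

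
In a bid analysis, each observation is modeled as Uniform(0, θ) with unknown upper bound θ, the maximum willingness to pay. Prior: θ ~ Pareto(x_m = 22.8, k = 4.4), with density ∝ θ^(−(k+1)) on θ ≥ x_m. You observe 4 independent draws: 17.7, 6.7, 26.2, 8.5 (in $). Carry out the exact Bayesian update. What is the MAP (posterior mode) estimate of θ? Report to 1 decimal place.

26.2

A Pareto(scale x_m, shape k) prior on the upper bound θ of Uniform(0, θ) is conjugate: posterior is Pareto(max(x_m, max xᵢ), k + n).
Sample maximum = 26.2; prior scale x_m = 22.8 → posterior scale = max = 26.2.
Posterior shape = 4.4 + 4 = 8.4.
The Pareto density is decreasing on [x_m, ∞), so the mode is x_m = 26.2.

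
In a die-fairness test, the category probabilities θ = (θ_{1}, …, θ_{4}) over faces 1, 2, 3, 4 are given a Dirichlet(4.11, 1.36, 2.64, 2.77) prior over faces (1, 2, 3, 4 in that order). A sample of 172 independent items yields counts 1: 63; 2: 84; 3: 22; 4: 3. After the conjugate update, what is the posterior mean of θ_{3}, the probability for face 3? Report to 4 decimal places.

The Dirichlet prior is conjugate to the Multinomial likelihood: each posterior αⱼ = prior αⱼ + observed count nⱼ.
Posterior concentration: (67.11, 85.36, 24.64, 5.77), total = 182.88.
E[θ_{3}|data] = α_{3}/Σα = 24.64/182.88 = 0.1347.

0.1347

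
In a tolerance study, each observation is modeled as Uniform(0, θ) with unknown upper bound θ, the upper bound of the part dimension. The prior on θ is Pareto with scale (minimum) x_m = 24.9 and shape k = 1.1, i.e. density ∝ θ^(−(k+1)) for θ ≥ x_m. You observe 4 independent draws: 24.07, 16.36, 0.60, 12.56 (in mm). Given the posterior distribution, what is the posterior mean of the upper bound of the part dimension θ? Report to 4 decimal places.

30.9732

A Pareto(scale x_m, shape k) prior on the upper bound θ of Uniform(0, θ) is conjugate: posterior is Pareto(max(x_m, max xᵢ), k + n).
Sample maximum = 24.07; prior scale x_m = 24.9 → posterior scale = max = 24.90.
Posterior shape = 1.1 + 4 = 5.1.
E[θ|data] = k·x_m/(k−1) = 5.1·24.90/4.1 = 30.9732.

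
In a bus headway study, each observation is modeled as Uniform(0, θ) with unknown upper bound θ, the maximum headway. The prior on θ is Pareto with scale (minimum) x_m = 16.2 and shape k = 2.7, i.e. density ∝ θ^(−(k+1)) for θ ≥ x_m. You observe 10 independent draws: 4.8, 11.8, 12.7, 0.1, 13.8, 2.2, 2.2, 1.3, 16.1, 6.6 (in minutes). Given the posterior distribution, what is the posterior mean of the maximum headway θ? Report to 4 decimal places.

A Pareto(scale x_m, shape k) prior on the upper bound θ of Uniform(0, θ) is conjugate: posterior is Pareto(max(x_m, max xᵢ), k + n).
Sample maximum = 16.1; prior scale x_m = 16.2 → posterior scale = max = 16.2.
Posterior shape = 2.7 + 10 = 12.7.
E[θ|data] = k·x_m/(k−1) = 12.7·16.2/11.7 = 17.5846.

17.5846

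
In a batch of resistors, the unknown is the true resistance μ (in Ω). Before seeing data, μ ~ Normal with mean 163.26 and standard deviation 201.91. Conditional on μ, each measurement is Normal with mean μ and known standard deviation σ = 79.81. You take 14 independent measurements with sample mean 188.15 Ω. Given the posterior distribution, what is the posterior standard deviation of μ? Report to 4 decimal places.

21.2121

For Normal data with known variance σ², a Normal(μ₀, σ₀²) prior on μ is conjugate. Posterior precision = 1/σ₀² + n/σ²; posterior mean is the precision-weighted average of μ₀ and x̄.
σ₀² = 201.91² = 40767.6481, σ² = 79.81² = 6369.6361; σ² + n·σ₀² = 6369.6361 + 14·40767.6481 = 577116.7095.
Posterior precision = 1/σ₀² + n/σ² = 1/40767.6481 + 14/6369.6361 = (σ² + n·σ₀²)/(σ₀²σ²) = 577116.7095/(40767.6481·6369.6361); posterior variance σₙ² = σ₀²σ²/(σ² + n·σ₀²) = 40767.6481·6369.6361/577116.7095 = 449.952460.
Posterior SD = √σₙ² = √(40767.6481·6369.6361/577116.7095) = 21.2121.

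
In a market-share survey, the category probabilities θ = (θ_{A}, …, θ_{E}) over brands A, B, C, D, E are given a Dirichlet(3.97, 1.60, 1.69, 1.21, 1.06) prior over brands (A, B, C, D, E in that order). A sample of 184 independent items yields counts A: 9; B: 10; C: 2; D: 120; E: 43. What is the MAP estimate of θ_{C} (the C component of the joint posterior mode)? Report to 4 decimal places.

0.0143

The Dirichlet prior is conjugate to the Multinomial likelihood: each posterior αⱼ = prior αⱼ + observed count nⱼ.
Posterior concentration: (12.97, 11.60, 3.69, 121.21, 44.06), total = 193.53.
Joint mode component: (α_{C}−1)/(Σα−K) = 2.69/188.53 = 0.0143.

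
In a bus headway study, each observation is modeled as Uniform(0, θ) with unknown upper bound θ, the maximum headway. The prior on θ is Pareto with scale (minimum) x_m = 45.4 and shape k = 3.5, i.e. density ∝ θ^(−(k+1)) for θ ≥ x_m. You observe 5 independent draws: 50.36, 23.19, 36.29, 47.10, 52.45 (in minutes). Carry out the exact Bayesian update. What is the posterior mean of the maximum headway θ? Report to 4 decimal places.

59.4433

A Pareto(scale x_m, shape k) prior on the upper bound θ of Uniform(0, θ) is conjugate: posterior is Pareto(max(x_m, max xᵢ), k + n).
Sample maximum = 52.45; prior scale x_m = 45.4 → posterior scale = max = 52.45.
Posterior shape = 3.5 + 5 = 8.5.
E[θ|data] = k·x_m/(k−1) = 8.5·52.45/7.5 = 59.4433.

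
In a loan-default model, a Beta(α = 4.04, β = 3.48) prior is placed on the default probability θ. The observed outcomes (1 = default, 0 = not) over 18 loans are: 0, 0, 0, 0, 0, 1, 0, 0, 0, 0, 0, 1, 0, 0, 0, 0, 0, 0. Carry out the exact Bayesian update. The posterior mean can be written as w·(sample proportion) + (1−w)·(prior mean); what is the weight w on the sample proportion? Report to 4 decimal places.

The Beta prior is conjugate to a Binomial/Bernoulli likelihood; the update adds successes to α and failures to β.
Posterior mean = (α₀+k)/(α₀+β₀+n) = [n/(α₀+β₀+n)]·(k/n) + [(α₀+β₀)/(α₀+β₀+n)]·α₀/(α₀+β₀), so only n and the prior enter the weight.
The weight on the data is w = n/(α₀+β₀+n) = 18/(4.04+3.48+18) = 18/25.52 = 0.7053.

0.7053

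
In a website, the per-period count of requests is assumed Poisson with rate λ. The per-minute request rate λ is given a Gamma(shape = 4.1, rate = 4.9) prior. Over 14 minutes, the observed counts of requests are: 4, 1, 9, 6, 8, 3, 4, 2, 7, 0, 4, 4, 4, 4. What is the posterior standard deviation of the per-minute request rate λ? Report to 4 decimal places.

0.4236

With a Gamma(shape α, rate β) prior, the Poisson likelihood is conjugate: the posterior is Gamma(α + ΣXᵢ, β + n).
Sum of counts S = 60 over n = 14 minutes.
Posterior: Gamma(α+S, β+n) = Gamma(4.1+60, 4.9+14) = Gamma(64.1, 18.9).
SD = √α/β = √64.1/18.9 = 0.4236.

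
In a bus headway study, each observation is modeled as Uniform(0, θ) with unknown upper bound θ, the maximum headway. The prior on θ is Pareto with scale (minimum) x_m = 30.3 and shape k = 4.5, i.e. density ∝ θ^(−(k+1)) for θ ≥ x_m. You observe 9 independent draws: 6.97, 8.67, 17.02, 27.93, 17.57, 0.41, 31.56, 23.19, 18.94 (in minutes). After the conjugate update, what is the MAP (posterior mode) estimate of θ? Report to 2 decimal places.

31.56

A Pareto(scale x_m, shape k) prior on the upper bound θ of Uniform(0, θ) is conjugate: posterior is Pareto(max(x_m, max xᵢ), k + n).
Sample maximum = 31.56; prior scale x_m = 30.3 → posterior scale = max = 31.56.
Posterior shape = 4.5 + 9 = 13.5.
The Pareto density is decreasing on [x_m, ∞), so the mode is x_m = 31.56.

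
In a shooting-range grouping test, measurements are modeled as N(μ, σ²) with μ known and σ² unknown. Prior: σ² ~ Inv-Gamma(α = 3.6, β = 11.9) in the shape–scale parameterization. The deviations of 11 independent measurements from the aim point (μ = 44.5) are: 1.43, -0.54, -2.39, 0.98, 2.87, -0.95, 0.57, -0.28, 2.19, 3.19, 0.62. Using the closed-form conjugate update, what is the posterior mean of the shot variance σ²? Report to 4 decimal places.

3.5622

With known mean μ and an Inverse-Gamma(α, β) prior on σ², the Normal likelihood is conjugate: posterior is Inv-Gamma(α + n/2, β + Σ(xᵢ−μ)²/2).
Σ(xᵢ−μ)² = (1.43)² + (-0.54)² + (-2.39)² + (0.98)² + (2.87)² + (-0.95)² + (0.57)² + (-0.28)² + (2.19)² + (3.19)² + (0.62)² = 33.9083.
Posterior: Inv-Gamma(3.6 + 11/2, 11.9 + 33.9083/2) = Inv-Gamma(9.10, 28.85415).
E[σ²|data] = β/(α−1) = 28.85415/8.10 = 3.5622.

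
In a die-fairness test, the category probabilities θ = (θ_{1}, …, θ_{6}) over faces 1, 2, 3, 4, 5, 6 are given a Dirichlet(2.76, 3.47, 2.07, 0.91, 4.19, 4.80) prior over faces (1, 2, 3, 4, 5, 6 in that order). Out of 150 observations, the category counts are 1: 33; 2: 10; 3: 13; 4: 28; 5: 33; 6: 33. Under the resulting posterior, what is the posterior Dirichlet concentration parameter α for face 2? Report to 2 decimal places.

The Dirichlet prior is conjugate to the Multinomial likelihood: each posterior αⱼ = prior αⱼ + observed count nⱼ.
Posterior concentration: (35.76, 13.47, 15.07, 28.91, 37.19, 37.80), total = 168.20.
α_{2} = 3.47 + 10 = 13.47.

13.47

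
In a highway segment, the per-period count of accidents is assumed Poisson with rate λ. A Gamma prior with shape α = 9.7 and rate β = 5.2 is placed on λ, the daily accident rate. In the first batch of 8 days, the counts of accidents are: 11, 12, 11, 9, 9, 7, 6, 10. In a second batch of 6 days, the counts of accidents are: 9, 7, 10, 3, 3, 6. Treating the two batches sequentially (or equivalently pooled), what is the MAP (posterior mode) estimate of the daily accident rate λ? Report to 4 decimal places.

6.3385

With a Gamma(shape α, rate β) prior, the Poisson likelihood is conjugate: the posterior is Gamma(α + ΣXᵢ, β + n).
Batch 1: sum of counts S = 75 over n = 8 days.
After batch 1: Gamma(α+S, β+n) = Gamma(9.7+75, 5.2+8) = Gamma(84.7, 13.2).
Batch 2: sum of counts S = 38 over n = 6 days.
After batch 2: Gamma(α+S, β+n) = Gamma(84.7+38, 13.2+6) = Gamma(122.7, 19.2).
Mode of Gamma(α,β) for α≥1 is (α−1)/β = 121.7/19.2 = 6.3385.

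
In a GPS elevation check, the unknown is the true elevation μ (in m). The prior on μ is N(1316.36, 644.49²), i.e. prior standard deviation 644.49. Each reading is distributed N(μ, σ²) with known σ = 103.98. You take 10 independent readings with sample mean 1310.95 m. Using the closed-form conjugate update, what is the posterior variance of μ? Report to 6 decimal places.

1078.377069

For Normal data with known variance σ², a Normal(μ₀, σ₀²) prior on μ is conjugate. Posterior precision = 1/σ₀² + n/σ²; posterior mean is the precision-weighted average of μ₀ and x̄.
σ₀² = 644.49² = 415367.3601, σ² = 103.98² = 10811.8404; σ² + n·σ₀² = 10811.8404 + 10·415367.3601 = 4164485.4414.
Posterior precision = 1/σ₀² + n/σ² = 1/415367.3601 + 10/10811.8404 = (σ² + n·σ₀²)/(σ₀²σ²) = 4164485.4414/(415367.3601·10811.8404); posterior variance σₙ² = σ₀²σ²/(σ² + n·σ₀²) = 415367.3601·10811.8404/4164485.4414 = 1078.377069.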